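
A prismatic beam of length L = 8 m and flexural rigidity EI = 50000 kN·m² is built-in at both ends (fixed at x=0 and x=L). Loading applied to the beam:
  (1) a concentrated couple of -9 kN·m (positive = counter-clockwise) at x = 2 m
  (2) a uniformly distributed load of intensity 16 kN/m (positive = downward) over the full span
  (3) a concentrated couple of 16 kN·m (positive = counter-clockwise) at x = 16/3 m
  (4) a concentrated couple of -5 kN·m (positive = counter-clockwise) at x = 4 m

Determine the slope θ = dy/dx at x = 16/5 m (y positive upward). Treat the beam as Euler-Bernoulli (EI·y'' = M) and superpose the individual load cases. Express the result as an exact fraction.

Load 1 — applied couple M₀=-9 kN·m at a=2 m (b=L-a=6):
  θ_1 = (R_Ax²/2 - M_Ax - M₀(x-a))/EI  [x>a] with R_A=-81/64, M_A=27/16 = ((-81/64)·(16/5)²/2 - (27/16)·(16/5) - (-9)·((16/5)-2))/50000 = -27/1250000 rad
Load 2 — uniform load w=16 kN/m over full span:
  θ_2 = -wx(L-x)(L-2x)/(12EI) = -16·(16/5)·(8-(16/5))·(8-2·(16/5))/(12·50000) = -256/390625 rad
Load 3 — applied couple M₀=16 kN·m at a=16/3 m (b=L-a=8/3):
  θ_3 = (R_Ax²/2 - M_Ax)/EI  [x≤a] with R_A=8/3, M_A=16/3 = ((8/3)·(16/5)²/2 - (16/3)·(16/5))/50000 = -16/234375 rad
Load 4 — applied couple M₀=-5 kN·m at a=4 m (b=L-a=4):
  θ_4 = (R_Ax²/2 - M_Ax)/EI  [x≤a] with R_A=-15/16, M_A=-5/4 = ((-15/16)·(16/5)²/2 - (-5/4)·(16/5))/50000 = -1/62500 rad
Superposition: θ = Σ θ_i = -14273/18750000 rad ≈ -0.000761 rad

θ(16/5) = -14273/18750000 rad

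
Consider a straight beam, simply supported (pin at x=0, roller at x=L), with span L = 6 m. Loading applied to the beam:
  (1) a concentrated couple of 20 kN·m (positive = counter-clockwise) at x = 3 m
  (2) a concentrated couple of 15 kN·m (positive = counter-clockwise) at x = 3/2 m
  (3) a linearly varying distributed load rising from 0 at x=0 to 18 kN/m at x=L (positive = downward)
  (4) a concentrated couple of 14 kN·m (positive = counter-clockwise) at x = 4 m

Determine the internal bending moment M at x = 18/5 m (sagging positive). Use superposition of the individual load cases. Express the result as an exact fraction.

Load 1 — applied couple M₀=20 kN·m at a=3 m (b=L-a=3):
  M_1 = M₀x/L - M₀  [x>a] = 20·(18/5)/6 - 20 = -8 kN·m
Load 2 — applied couple M₀=15 kN·m at a=3/2 m (b=L-a=9/2):
  M_2 = M₀x/L - M₀  [x>a] = 15·(18/5)/6 - 15 = -6 kN·m
Load 3 — triangular load w₀=18 kN/m (0→w₀ over full span):
  M_3 = w₀Lx/6 - w₀x³/(6L) = 18·6·(18/5)/6 - 18·(18/5)³/(6·6) = 5184/125 kN·m
Load 4 — applied couple M₀=14 kN·m at a=4 m (b=L-a=2):
  M_4 = M₀x/L  [x≤a] = 14·(18/5)/6 = 42/5 kN·m
Superposition: M = Σ M_i = 4484/125 kN·m ≈ 35.872000 kN·m

M(18/5) = 4484/125 kN·m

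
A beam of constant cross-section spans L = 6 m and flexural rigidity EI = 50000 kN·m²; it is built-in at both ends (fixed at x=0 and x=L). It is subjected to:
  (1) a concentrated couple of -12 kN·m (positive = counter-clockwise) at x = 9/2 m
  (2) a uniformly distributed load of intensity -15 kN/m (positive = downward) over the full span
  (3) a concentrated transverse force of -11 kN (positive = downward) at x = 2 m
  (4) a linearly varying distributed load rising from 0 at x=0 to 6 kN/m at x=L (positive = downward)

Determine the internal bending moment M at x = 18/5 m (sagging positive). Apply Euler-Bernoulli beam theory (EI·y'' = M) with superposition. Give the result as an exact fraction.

M(18/5) = -97387/4500 kN·m

Load 1 — applied couple M₀=-12 kN·m at a=9/2 m (b=L-a=3/2):
  M_1 = R_Ax - M_A  [x≤a] with R_A=-9/4, M_A=-15/4 = (-9/4)·(18/5) - (-15/4) = -87/20 kN·m
Load 2 — uniform load w=-15 kN/m over full span:
  M_2 = wLx/2 - wL²/12 - wx²/2 = (-15)·6·(18/5)/2 - (-15)·6²/12 - (-15)·(18/5)²/2 = -99/5 kN·m
Load 3 — point force P=-11 kN at a=2 m (b=L-a=4):
  M_3 = Pa²(a+3b)(L-x)/L³ - Pa²b/L²  [x>a] = (-11)·2²·(2+3·4)·(6-(18/5))/6³ - (-11)·2²·4/6² = -88/45 kN·m
Load 4 — triangular load w₀=6 kN/m (0→w₀ over full span):
  M_4 = 3w₀Lx/20 - w₀L²/30 - w₀x³/(6L) = 3·6·6·(18/5)/20 - 6·6²/30 - 6·(18/5)³/(6·6) = 558/125 kN·m
Superposition: M = Σ M_i = -97387/4500 kN·m ≈ -21.641556 kN·m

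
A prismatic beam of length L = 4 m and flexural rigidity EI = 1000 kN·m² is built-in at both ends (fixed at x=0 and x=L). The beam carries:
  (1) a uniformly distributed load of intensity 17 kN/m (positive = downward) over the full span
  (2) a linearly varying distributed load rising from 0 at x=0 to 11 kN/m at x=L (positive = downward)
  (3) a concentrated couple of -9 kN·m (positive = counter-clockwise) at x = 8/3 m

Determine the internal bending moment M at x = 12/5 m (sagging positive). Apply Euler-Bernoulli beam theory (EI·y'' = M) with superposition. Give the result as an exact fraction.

Load 1 — uniform load w=17 kN/m over full span:
  M_1 = wLx/2 - wL²/12 - wx²/2 = 17·4·(12/5)/2 - 17·4²/12 - 17·(12/5)²/2 = 748/75 kN·m
Load 2 — triangular load w₀=11 kN/m (0→w₀ over full span):
  M_2 = 3w₀Lx/20 - w₀L²/30 - w₀x³/(6L) = 3·11·4·(12/5)/20 - 11·4²/30 - 11·(12/5)³/(6·4) = 1364/375 kN·m
Load 3 — applied couple M₀=-9 kN·m at a=8/3 m (b=L-a=4/3):
  M_3 = R_Ax - M_A  [x≤a] with R_A=-3, M_A=-3 = (-3)·(12/5) - (-3) = -21/5 kN·m
Superposition: M = Σ M_i = 3529/375 kN·m ≈ 9.410667 kN·m

M(12/5) = 3529/375 kN·m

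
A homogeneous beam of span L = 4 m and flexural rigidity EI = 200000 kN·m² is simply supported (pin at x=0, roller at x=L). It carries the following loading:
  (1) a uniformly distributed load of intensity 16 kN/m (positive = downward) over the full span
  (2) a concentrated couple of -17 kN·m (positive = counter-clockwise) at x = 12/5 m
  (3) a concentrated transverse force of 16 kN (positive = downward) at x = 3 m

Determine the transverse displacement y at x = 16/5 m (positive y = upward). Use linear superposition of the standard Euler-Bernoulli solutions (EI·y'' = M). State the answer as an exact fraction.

y(16/5) = -4777/23437500 m

Load 1 — uniform load w=16 kN/m over full span:
  y_1 = -wx(L³-2Lx²+x³)/(24EI) = -16·(16/5)·(4³-2·4·(16/5)²+(16/5)³)/(24·200000) = -928/5859375 m
Load 2 — applied couple M₀=-17 kN·m at a=12/5 m (b=L-a=8/5):
  y_2 = (M₀x³/(6L)-M₀(x-a)²/2+C₁x)/EI  [x>a] with C₁=M₀(3b²-L²)/(6L)=442/75 = ((-17)·(16/5)³/(6·4)-(-17)·((16/5)-(12/5))²/2+(442/75)·(16/5))/200000 = 17/3125000 m
Load 3 — point force P=16 kN at a=3 m (b=L-a=1):
  y_3 = -Pa(L-x)(2Lx-a²-x²)/(6LEI)  [x>a] = -16·3·(4-(16/5))·(2·4·(16/5)-3²-(16/5)²)/(6·4·200000) = -159/3125000 m
Superposition: y = Σ y_i = -4777/23437500 m ≈ -0.000204 m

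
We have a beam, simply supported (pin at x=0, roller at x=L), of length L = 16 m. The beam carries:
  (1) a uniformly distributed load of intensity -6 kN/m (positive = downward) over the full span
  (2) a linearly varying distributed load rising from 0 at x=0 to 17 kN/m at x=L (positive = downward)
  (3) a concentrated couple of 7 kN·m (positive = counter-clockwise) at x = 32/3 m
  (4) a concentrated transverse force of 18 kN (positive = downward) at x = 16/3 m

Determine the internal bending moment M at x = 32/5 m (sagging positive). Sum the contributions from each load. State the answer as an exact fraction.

M(32/5) = 14974/125 kN·m

Load 1 — uniform load w=-6 kN/m over full span:
  M_1 = wx(L-x)/2 = (-6)·(32/5)·(16-(32/5))/2 = -4608/25 kN·m
Load 2 — triangular load w₀=17 kN/m (0→w₀ over full span):
  M_2 = w₀Lx/6 - w₀x³/(6L) = 17·16·(32/5)/6 - 17·(32/5)³/(6·16) = 30464/125 kN·m
Load 3 — applied couple M₀=7 kN·m at a=32/3 m (b=L-a=16/3):
  M_3 = M₀x/L  [x≤a] = 7·(32/5)/16 = 14/5 kN·m
Load 4 — point force P=18 kN at a=16/3 m (b=L-a=32/3):
  M_4 = Pa(L-x)/L  [x>a] = 18·(16/3)·(16-(32/5))/16 = 288/5 kN·m
Superposition: M = Σ M_i = 14974/125 kN·m ≈ 119.792000 kN·m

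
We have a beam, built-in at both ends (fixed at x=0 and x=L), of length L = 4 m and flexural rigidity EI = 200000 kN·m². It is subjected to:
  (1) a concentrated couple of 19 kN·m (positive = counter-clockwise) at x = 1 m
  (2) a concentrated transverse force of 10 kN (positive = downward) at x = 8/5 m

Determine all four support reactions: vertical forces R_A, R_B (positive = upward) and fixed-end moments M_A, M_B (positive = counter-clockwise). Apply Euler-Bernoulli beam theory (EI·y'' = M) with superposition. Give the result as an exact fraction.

Load 1 — applied couple M₀=19 kN·m at a=1 m (b=L-a=3):
  R_A = 6M₀ab/L³ = 6·19·1·3/4³ = 171/32 kN
  M_A = M₀b(2a-b)/L² = 19·3·(2·1-3)/4² = -57/16 kN·m
  R_B = -6M₀ab/L³ = -6·19·1·3/4³ = -171/32 kN
  M_B = M₀a(2b-a)/L² = 19·1·(2·3-1)/4² = 95/16 kN·m
Load 2 — point force P=10 kN at a=8/5 m (b=L-a=12/5):
  R_A = Pb²(3a+b)/L³ = 10·(12/5)²·(3·(8/5)+(12/5))/4³ = 162/25 kN
  M_A = Pab²/L² = 10·(8/5)·(12/5)²/4² = 144/25 kN·m
  R_B = Pa²(a+3b)/L³ = 10·(8/5)²·((8/5)+3·(12/5))/4³ = 88/25 kN
  M_B = -Pa²b/L² = -10·(8/5)²·(12/5)/4² = -96/25 kN·m
Superposition: R_A = 9459/800 kN, M_A = 879/400 kN·m, R_B = -1459/800 kN, M_B = 839/400 kN·m

R_A = 9459/800 kN, M_A = 879/400 kN·m, R_B = -1459/800 kN, M_B = 839/400 kN·m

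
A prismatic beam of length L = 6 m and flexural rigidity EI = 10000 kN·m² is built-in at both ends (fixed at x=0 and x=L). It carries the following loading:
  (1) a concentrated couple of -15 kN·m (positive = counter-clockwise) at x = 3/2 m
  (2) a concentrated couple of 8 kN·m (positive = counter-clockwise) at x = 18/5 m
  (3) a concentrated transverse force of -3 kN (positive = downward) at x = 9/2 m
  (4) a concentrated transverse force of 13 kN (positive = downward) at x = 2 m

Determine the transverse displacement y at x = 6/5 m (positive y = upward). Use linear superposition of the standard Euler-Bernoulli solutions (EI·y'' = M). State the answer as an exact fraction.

y(6/5) = -1379911/1500000000 m

Load 1 — applied couple M₀=-15 kN·m at a=3/2 m (b=L-a=9/2):
  y_1 = (R_Ax³/6 - M_Ax²/2)/EI  [x≤a] with R_A=-45/16, M_A=45/16 = ((-45/16)·(6/5)³/6 - (45/16)·(6/5)²/2)/10000 = -567/2000000 m
Load 2 — applied couple M₀=8 kN·m at a=18/5 m (b=L-a=12/5):
  y_2 = (R_Ax³/6 - M_Ax²/2)/EI  [x≤a] with R_A=48/25, M_A=64/25 = ((48/25)·(6/5)³/6 - (64/25)·(6/5)²/2)/10000 = -252/1953125 m
Load 3 — point force P=-3 kN at a=9/2 m (b=L-a=3/2):
  y_3 = -Pb²x²(3aL-(3a+b)x)/(6L³EI)  [x≤a] = -(-3)·(3/2)²·(6/5)²·(3·(9/2)·6-(3·(9/2)+(3/2))·(6/5))/(6·6³·10000) = 189/4000000 m
Load 4 — point force P=13 kN at a=2 m (b=L-a=4):
  y_4 = -Pb²x²(3aL-(3a+b)x)/(6L³EI)  [x≤a] = -13·4²·(6/5)²·(3·2·6-(3·2+4)·(6/5))/(6·6³·10000) = -26/46875 m
Superposition: y = Σ y_i = -1379911/1500000000 m ≈ -0.000920 m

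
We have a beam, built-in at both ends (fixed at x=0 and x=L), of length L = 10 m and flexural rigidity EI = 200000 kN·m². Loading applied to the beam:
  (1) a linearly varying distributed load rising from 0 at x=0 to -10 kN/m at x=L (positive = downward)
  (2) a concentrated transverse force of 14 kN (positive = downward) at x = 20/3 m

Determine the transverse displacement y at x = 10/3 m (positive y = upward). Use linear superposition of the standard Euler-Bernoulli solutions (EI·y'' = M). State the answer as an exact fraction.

y(10/3) = 133/437400 m

Load 1 — triangular load w₀=-10 kN/m (0→w₀ over full span):
  y_1 = -w₀x²(L-x)²(x+2L)/(120LEI) = -(-10)·(10/3)²·(10-(10/3))²·((10/3)+2·10)/(120·10·200000) = 7/14580 m
Load 2 — point force P=14 kN at a=20/3 m (b=L-a=10/3):
  y_2 = -Pb²x²(3aL-(3a+b)x)/(6L³EI)  [x≤a] = -14·(10/3)²·(10/3)²·(3·(20/3)·10-(3·(20/3)+(10/3))·(10/3))/(6·10³·200000) = -77/437400 m
Superposition: y = Σ y_i = 133/437400 m ≈ 0.000304 m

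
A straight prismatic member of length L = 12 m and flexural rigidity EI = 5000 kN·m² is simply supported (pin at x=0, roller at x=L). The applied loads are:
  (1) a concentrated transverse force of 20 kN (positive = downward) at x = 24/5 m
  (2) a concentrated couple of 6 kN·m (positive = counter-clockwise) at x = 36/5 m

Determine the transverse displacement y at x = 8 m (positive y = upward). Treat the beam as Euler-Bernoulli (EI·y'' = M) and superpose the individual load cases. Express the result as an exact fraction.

Load 1 — point force P=20 kN at a=24/5 m (b=L-a=36/5):
  y_1 = -Pa(L-x)(2Lx-a²-x²)/(6LEI)  [x>a] = -20·(24/5)·(12-8)·(2·12·8-(24/5)²-8²)/(6·12·5000) = -5248/46875 m
Load 2 — applied couple M₀=6 kN·m at a=36/5 m (b=L-a=24/5):
  y_2 = (M₀x³/(6L)-M₀(x-a)²/2+C₁x)/EI  [x>a] with C₁=M₀(3b²-L²)/(6L)=-156/25 = (6·8³/(6·12)-6·(8-(36/5))²/2+(-156/25)·8)/5000 = -86/46875 m
Superposition: y = Σ y_i = -1778/15625 m ≈ -0.113792 m

y(8) = -1778/15625 m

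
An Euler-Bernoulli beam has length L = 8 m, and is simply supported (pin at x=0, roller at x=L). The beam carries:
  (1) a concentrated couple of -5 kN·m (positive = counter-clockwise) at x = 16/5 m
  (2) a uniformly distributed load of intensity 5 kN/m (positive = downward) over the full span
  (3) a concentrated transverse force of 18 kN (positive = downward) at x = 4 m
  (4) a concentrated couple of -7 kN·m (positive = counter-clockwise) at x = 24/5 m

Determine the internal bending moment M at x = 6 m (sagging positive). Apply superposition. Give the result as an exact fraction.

Load 1 — applied couple M₀=-5 kN·m at a=16/5 m (b=L-a=24/5):
  M_1 = M₀x/L - M₀  [x>a] = (-5)·6/8 - (-5) = 5/4 kN·m
Load 2 — uniform load w=5 kN/m over full span:
  M_2 = wx(L-x)/2 = 5·6·(8-6)/2 = 30 kN·m
Load 3 — point force P=18 kN at a=4 m (b=L-a=4):
  M_3 = Pa(L-x)/L  [x>a] = 18·4·(8-6)/8 = 18 kN·m
Load 4 — applied couple M₀=-7 kN·m at a=24/5 m (b=L-a=16/5):
  M_4 = M₀x/L - M₀  [x>a] = (-7)·6/8 - (-7) = 7/4 kN·m
Superposition: M = Σ M_i = 51 kN·m ≈ 51.000000 kN·m

M(6) = 51 kN·m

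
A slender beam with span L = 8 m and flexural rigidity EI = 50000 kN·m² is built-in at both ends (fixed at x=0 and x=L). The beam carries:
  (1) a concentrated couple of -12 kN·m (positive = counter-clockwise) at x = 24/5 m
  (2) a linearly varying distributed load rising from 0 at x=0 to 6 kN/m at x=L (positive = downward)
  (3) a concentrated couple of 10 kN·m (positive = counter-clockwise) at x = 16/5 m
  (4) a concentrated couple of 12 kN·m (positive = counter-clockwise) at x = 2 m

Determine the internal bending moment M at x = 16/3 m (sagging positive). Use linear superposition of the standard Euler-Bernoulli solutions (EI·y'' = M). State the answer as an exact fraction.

M(16/3) = 23239/2700 kN·m

Load 1 — applied couple M₀=-12 kN·m at a=24/5 m (b=L-a=16/5):
  M_1 = R_Ax - M_A - M₀  [x>a] with R_A=-54/25, M_A=-96/25 = (-54/25)·(16/3) - (-96/25) - (-12) = 108/25 kN·m
Load 2 — triangular load w₀=6 kN/m (0→w₀ over full span):
  M_2 = 3w₀Lx/20 - w₀L²/30 - w₀x³/(6L) = 3·6·8·(16/3)/20 - 6·8²/30 - 6·(16/3)³/(6·8) = 896/135 kN·m
Load 3 — applied couple M₀=10 kN·m at a=16/5 m (b=L-a=24/5):
  M_3 = R_Ax - M_A - M₀  [x>a] with R_A=9/5, M_A=6/5 = (9/5)·(16/3) - (6/5) - 10 = -8/5 kN·m
Load 4 — applied couple M₀=12 kN·m at a=2 m (b=L-a=6):
  M_4 = R_Ax - M_A - M₀  [x>a] with R_A=27/16, M_A=-9/4 = (27/16)·(16/3) - (-9/4) - 12 = -3/4 kN·m
Superposition: M = Σ M_i = 23239/2700 kN·m ≈ 8.607037 kN·m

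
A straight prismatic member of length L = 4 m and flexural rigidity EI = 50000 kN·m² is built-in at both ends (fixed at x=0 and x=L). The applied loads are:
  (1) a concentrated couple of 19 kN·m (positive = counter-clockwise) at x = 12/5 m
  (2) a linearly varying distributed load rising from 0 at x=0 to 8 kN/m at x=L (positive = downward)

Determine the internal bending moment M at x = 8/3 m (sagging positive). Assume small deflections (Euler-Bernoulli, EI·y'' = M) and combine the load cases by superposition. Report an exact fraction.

Load 1 — applied couple M₀=19 kN·m at a=12/5 m (b=L-a=8/5):
  M_1 = R_Ax - M_A - M₀  [x>a] with R_A=171/25, M_A=152/25 = (171/25)·(8/3) - (152/25) - 19 = -171/25 kN·m
Load 2 — triangular load w₀=8 kN/m (0→w₀ over full span):
  M_2 = 3w₀Lx/20 - w₀L²/30 - w₀x³/(6L) = 3·8·4·(8/3)/20 - 8·4²/30 - 8·(8/3)³/(6·4) = 896/405 kN·m
Superposition: M = Σ M_i = -9371/2025 kN·m ≈ -4.627654 kN·m

M(8/3) = -9371/2025 kN·m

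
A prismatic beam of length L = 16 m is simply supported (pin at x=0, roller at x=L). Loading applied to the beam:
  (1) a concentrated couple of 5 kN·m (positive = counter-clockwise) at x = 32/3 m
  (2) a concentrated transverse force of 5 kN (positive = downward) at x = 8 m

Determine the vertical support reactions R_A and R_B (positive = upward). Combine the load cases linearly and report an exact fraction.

Load 1 — applied couple M₀=5 kN·m at a=32/3 m (b=L-a=16/3):
  R_A = M₀/L = 5/16 kN
  R_B = -M₀/L = -5/16 kN
Load 2 — point force P=5 kN at a=8 m (b=L-a=8):
  R_A = Pb/L = 5·8/16 = 5/2 kN
  R_B = Pa/L = 5·8/16 = 5/2 kN
Superposition: R_A = 45/16 kN, R_B = 35/16 kN

R_A = 45/16 kN, R_B = 35/16 kN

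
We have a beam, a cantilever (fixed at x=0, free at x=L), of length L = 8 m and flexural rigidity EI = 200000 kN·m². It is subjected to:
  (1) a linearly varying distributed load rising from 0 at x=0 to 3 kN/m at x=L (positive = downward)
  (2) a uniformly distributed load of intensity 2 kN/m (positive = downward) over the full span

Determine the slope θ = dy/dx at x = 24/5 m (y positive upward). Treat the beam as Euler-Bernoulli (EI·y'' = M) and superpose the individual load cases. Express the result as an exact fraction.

θ(24/5) = -3291/1953125 rad

Load 1 — triangular load w₀=3 kN/m (0→w₀ over full span):
  θ_1 = (w₀Lx²/4-w₀L²x/3-w₀x⁴/(24L))/EI = (3·8·(24/5)²/4-3·8²·(24/5)/3-3·(24/5)⁴/(24·8))/200000 = -1731/1953125 rad
Load 2 — uniform load w=2 kN/m over full span:
  θ_2 = -wx(x²-3Lx+3L²)/(6EI) = -2·(24/5)·((24/5)²-3·8·(24/5)+3·8²)/(6·200000) = -312/390625 rad
Superposition: θ = Σ θ_i = -3291/1953125 rad ≈ -0.001685 rad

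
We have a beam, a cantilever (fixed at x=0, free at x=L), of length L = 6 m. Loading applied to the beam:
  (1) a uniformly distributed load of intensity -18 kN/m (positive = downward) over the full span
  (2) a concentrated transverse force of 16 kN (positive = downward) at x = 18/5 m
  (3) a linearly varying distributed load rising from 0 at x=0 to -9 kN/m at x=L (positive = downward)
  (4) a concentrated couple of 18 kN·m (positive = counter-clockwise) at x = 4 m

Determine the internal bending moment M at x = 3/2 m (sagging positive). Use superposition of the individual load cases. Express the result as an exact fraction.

Load 1 — uniform load w=-18 kN/m over full span:
  M_1 = -w(L-x)²/2 = -(-18)·(6-(3/2))²/2 = 729/4 kN·m
Load 2 — point force P=16 kN at a=18/5 m (b=L-a=12/5):
  M_2 = -P(a-x)  [x≤a] = -16·((18/5)-(3/2)) = -168/5 kN·m
Load 3 — triangular load w₀=-9 kN/m (0→w₀ over full span):
  M_3 = w₀Lx/2 - w₀L²/3 - w₀x³/(6L) = (-9)·6·(3/2)/2 - (-9)·6²/3 - (-9)·(3/2)³/(6·6) = 2187/32 kN·m
Load 4 — applied couple M₀=18 kN·m at a=4 m (b=L-a=2):
  M_4 = M₀  [x≤a] = 18 = 18 kN·m
Superposition: M = Σ M_i = 37599/160 kN·m ≈ 234.993750 kN·m

M(3/2) = 37599/160 kN·m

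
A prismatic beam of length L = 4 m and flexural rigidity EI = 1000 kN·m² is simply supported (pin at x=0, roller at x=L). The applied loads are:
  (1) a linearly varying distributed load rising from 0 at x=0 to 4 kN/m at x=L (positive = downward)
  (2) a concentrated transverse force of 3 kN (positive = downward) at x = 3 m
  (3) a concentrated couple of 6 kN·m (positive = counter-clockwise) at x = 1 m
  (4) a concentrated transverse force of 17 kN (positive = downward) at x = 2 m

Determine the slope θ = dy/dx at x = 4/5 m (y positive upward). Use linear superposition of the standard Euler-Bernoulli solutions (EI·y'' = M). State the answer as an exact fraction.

Load 1 — triangular load w₀=4 kN/m (0→w₀ over full span):
  θ_1 = -w₀(7L⁴-30L²x²+15x⁴)/(360LEI) = -4·(7·4⁴-30·4²·(4/5)²+15·(4/5)⁴)/(360·4·1000) = -2912/703125 rad
Load 2 — point force P=3 kN at a=3 m (b=L-a=1):
  θ_2 = -Pb(L²-b²-3x²)/(6LEI)  [x≤a] = -3·1·(4²-1²-3·(4/5)²)/(6·4·1000) = -327/200000 rad
Load 3 — applied couple M₀=6 kN·m at a=1 m (b=L-a=3):
  θ_3 = (M₀x²/(2L)+C₁)/EI  [x≤a] with C₁=M₀(3b²-L²)/(6L)=11/4 = (6·(4/5)²/(2·4)+(11/4))/1000 = 323/100000 rad
Load 4 — point force P=17 kN at a=2 m (b=L-a=2):
  θ_4 = -Pb(L²-b²-3x²)/(6LEI)  [x≤a] = -17·2·(4²-2²-3·(4/5)²)/(6·4·1000) = -357/25000 rad
Superposition: θ = Σ θ_i = -757193/45000000 rad ≈ -0.016827 rad

θ(4/5) = -757193/45000000 rad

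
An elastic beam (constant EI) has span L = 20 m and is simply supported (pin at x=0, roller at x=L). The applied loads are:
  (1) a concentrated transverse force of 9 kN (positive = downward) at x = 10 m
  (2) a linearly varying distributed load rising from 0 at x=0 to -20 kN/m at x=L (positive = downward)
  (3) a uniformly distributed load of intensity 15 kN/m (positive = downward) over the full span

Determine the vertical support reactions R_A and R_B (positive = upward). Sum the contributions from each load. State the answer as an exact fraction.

Load 1 — point force P=9 kN at a=10 m (b=L-a=10):
  R_A = Pb/L = 9·10/20 = 9/2 kN
  R_B = Pa/L = 9·10/20 = 9/2 kN
Load 2 — triangular load w₀=-20 kN/m (0→w₀ over full span):
  R_A = w₀L/6 = (-20)·20/6 = -200/3 kN
  R_B = w₀L/3 = (-20)·20/3 = -400/3 kN
Load 3 — uniform load w=15 kN/m over full span:
  R_A = wL/2 = 15·20/2 = 150 kN
  R_B = wL/2 = 15·20/2 = 150 kN
Superposition: R_A = 527/6 kN, R_B = 127/6 kN

R_A = 527/6 kN, R_B = 127/6 kN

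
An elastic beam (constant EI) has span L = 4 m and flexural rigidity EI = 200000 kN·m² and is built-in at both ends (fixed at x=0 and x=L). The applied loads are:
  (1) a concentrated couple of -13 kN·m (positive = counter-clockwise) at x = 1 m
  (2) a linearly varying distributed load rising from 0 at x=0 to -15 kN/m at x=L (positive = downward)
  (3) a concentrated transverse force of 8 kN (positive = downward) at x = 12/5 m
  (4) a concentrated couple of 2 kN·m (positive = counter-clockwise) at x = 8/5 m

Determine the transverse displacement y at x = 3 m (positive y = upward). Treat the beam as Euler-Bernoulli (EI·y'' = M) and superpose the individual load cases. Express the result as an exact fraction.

y(3) = 691/320000000 m

Load 1 — applied couple M₀=-13 kN·m at a=1 m (b=L-a=3):
  y_1 = (R_Ax³/6 - M_Ax²/2 - M₀(x-a)²/2)/EI  [x>a] with R_A=-117/32, M_A=39/16 = ((-117/32)·3³/6 - (39/16)·3²/2 - (-13)·(3-1)²/2)/200000 = -91/12800000 m
Load 2 — triangular load w₀=-15 kN/m (0→w₀ over full span):
  y_2 = -w₀x²(L-x)²(x+2L)/(120LEI) = -(-15)·3²·(4-3)²·(3+2·4)/(120·4·200000) = 99/6400000 m
Load 3 — point force P=8 kN at a=12/5 m (b=L-a=8/5):
  y_3 = -Pa²(L-x)²(3bL-(3b+a)(L-x))/(6L³EI)  [x>a] = -8·(12/5)²·(4-3)²·(3·(8/5)·4-(3·(8/5)+(12/5))·(4-3))/(6·4³·200000) = -9/1250000 m
Load 4 — applied couple M₀=2 kN·m at a=8/5 m (b=L-a=12/5):
  y_4 = (R_Ax³/6 - M_Ax²/2 - M₀(x-a)²/2)/EI  [x>a] with R_A=18/25, M_A=6/25 = ((18/25)·3³/6 - (6/25)·3²/2 - 2·(3-(8/5))²/2)/200000 = 1/1000000 m
Superposition: y = Σ y_i = 691/320000000 m ≈ 0.000002 m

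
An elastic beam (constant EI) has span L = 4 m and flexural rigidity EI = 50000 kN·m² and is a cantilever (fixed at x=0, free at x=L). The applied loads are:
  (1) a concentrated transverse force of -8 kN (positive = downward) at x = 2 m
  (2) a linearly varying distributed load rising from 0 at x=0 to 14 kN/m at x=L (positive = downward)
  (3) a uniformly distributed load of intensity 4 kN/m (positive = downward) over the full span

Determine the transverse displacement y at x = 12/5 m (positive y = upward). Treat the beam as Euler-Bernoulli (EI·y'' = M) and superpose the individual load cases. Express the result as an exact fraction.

y(12/5) = -544754/146484375 m

Load 1 — point force P=-8 kN at a=2 m (b=L-a=2):
  y_1 = -Pa²(3x-a)/(6EI)  [x>a] = -(-8)·2²·(3·(12/5)-2)/(6·50000) = 26/46875 m
Load 2 — triangular load w₀=14 kN/m (0→w₀ over full span):
  y_2 = (w₀Lx³/12-w₀L²x²/6-w₀x⁵/(120L))/EI = (14·4·(12/5)³/12-14·4²·(12/5)²/6-14·(12/5)⁵/(120·4))/50000 = -149268/48828125 m
Load 3 — uniform load w=4 kN/m over full span:
  y_3 = -wx²(x²-4Lx+6L²)/(24EI) = -4·(12/5)²·((12/5)²-4·4·(12/5)+6·4²)/(24·50000) = -2376/1953125 m
Superposition: y = Σ y_i = -544754/146484375 m ≈ -0.003719 m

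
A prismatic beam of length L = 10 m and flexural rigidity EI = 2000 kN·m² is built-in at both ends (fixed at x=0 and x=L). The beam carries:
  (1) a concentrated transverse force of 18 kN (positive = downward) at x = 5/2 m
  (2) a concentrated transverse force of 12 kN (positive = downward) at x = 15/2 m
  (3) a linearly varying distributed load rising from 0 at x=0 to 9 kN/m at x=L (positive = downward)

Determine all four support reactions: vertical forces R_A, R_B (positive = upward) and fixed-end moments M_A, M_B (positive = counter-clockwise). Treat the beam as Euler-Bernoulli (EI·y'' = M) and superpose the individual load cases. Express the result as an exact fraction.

R_A = 489/16 kN, M_A = 975/16 kN·m, R_B = 711/16 kN, M_B = -1125/16 kN·m

Load 1 — point force P=18 kN at a=5/2 m (b=L-a=15/2):
  R_A = Pb²(3a+b)/L³ = 18·(15/2)²·(3·(5/2)+(15/2))/10³ = 243/16 kN
  M_A = Pab²/L² = 18·(5/2)·(15/2)²/10² = 405/16 kN·m
  R_B = Pa²(a+3b)/L³ = 18·(5/2)²·((5/2)+3·(15/2))/10³ = 45/16 kN
  M_B = -Pa²b/L² = -18·(5/2)²·(15/2)/10² = -135/16 kN·m
Load 2 — point force P=12 kN at a=15/2 m (b=L-a=5/2):
  R_A = Pb²(3a+b)/L³ = 12·(5/2)²·(3·(15/2)+(5/2))/10³ = 15/8 kN
  M_A = Pab²/L² = 12·(15/2)·(5/2)²/10² = 45/8 kN·m
  R_B = Pa²(a+3b)/L³ = 12·(15/2)²·((15/2)+3·(5/2))/10³ = 81/8 kN
  M_B = -Pa²b/L² = -12·(15/2)²·(5/2)/10² = -135/8 kN·m
Load 3 — triangular load w₀=9 kN/m (0→w₀ over full span):
  R_A = 3w₀L/20 = 3·9·10/20 = 27/2 kN
  M_A = w₀L²/30 = 9·10²/30 = 30 kN·m
  R_B = 7w₀L/20 = 7·9·10/20 = 63/2 kN
  M_B = -w₀L²/20 = -9·10²/20 = -45 kN·m
Superposition: R_A = 489/16 kN, M_A = 975/16 kN·m, R_B = 711/16 kN, M_B = -1125/16 kN·m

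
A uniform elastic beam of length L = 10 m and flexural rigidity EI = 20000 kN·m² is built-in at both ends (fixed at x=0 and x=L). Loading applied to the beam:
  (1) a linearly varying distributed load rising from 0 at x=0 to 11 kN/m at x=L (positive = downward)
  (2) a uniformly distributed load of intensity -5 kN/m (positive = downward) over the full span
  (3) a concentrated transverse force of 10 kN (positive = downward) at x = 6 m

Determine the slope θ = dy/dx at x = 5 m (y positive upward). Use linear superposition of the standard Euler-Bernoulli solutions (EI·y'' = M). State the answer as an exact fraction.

Load 1 — triangular load w₀=11 kN/m (0→w₀ over full span):
  θ_1 = -w₀(2x(L-x)(L-2x)(x+2L)+x²(L-x)²)/(120LEI) = -11·(2·5·(10-5)·(10-2·5)·(5+2·10)+5²·(10-5)²)/(120·10·20000) = -11/38400 rad
Load 2 — uniform load w=-5 kN/m over full span:
  θ_2 = -wx(L-x)(L-2x)/(12EI) = -(-5)·5·(10-5)·(10-2·5)/(12·20000) = 0 rad
Load 3 — point force P=10 kN at a=6 m (b=L-a=4):
  θ_3 = -Pb²x(2aL-(3a+b)x)/(2L³EI)  [x≤a] = -10·4²·5·(2·6·10-(3·6+4)·5)/(2·10³·20000) = -1/5000 rad
Superposition: θ = Σ θ_i = -467/960000 rad ≈ -0.000486 rad

θ(5) = -467/960000 rad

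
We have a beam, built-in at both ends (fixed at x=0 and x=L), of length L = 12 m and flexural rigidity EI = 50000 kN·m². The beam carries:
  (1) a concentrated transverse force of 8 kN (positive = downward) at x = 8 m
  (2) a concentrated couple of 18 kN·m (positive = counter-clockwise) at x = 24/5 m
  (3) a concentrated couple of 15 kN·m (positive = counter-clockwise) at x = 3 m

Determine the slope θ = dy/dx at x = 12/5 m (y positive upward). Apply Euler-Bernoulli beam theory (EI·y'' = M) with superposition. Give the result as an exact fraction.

θ(12/5) = 697/46875000 rad

Load 1 — point force P=8 kN at a=8 m (b=L-a=4):
  θ_1 = -Pb²x(2aL-(3a+b)x)/(2L³EI)  [x≤a] = -8·4²·(12/5)·(2·8·12-(3·8+4)·(12/5))/(2·12³·50000) = -52/234375 rad
Load 2 — applied couple M₀=18 kN·m at a=24/5 m (b=L-a=36/5):
  θ_2 = (R_Ax²/2 - M_Ax)/EI  [x≤a] with R_A=54/25, M_A=54/25 = ((54/25)·(12/5)²/2 - (54/25)·(12/5))/50000 = 81/3906250 rad
Load 3 — applied couple M₀=15 kN·m at a=3 m (b=L-a=9):
  θ_3 = (R_Ax²/2 - M_Ax)/EI  [x≤a] with R_A=45/32, M_A=-45/16 = ((45/32)·(12/5)²/2 - (-45/16)·(12/5))/50000 = 27/125000 rad
Superposition: θ = Σ θ_i = 697/46875000 rad ≈ 0.000015 rad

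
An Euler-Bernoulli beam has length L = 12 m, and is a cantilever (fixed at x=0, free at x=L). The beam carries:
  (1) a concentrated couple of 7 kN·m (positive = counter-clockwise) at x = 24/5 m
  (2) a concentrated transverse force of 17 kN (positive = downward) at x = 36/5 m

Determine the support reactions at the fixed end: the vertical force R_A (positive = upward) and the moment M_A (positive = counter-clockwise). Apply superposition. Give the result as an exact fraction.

R_A = 17 kN, M_A = 577/5 kN·m

Load 1 — applied couple M₀=7 kN·m at a=24/5 m (b=L-a=36/5):
  R_A = 0 kN
  M_A = -M₀ = -7 kN·m
Load 2 — point force P=17 kN at a=36/5 m (b=L-a=24/5):
  R_A = P = 17 kN
  M_A = Pa = 17·(36/5) = 612/5 kN·m
Superposition: R_A = 17 kN, M_A = 577/5 kN·m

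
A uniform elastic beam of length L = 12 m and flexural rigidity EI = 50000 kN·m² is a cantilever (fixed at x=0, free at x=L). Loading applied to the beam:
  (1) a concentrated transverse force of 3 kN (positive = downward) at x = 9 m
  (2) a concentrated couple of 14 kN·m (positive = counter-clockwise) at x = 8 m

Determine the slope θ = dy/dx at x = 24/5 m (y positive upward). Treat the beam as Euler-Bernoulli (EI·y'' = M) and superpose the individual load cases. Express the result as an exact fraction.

Load 1 — point force P=3 kN at a=9 m (b=L-a=3):
  θ_1 = -Px(2a-x)/(2EI)  [x≤a] = -3·(24/5)·(2·9-(24/5))/(2·50000) = -297/156250 rad
Load 2 — applied couple M₀=14 kN·m at a=8 m (b=L-a=4):
  θ_2 = M₀x/EI  [x≤a] = 14·(24/5)/50000 = 21/15625 rad
Superposition: θ = Σ θ_i = -87/156250 rad ≈ -0.000557 rad

θ(24/5) = -87/156250 rad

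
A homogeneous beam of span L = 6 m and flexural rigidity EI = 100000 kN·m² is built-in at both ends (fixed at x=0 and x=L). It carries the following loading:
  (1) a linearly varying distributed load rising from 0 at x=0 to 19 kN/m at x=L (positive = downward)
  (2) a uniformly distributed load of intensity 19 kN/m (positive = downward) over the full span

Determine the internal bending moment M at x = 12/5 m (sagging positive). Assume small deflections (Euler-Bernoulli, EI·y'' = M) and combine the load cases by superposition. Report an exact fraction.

Load 1 — triangular load w₀=19 kN/m (0→w₀ over full span):
  M_1 = 3w₀Lx/20 - w₀L²/30 - w₀x³/(6L) = 3·19·6·(12/5)/20 - 19·6²/30 - 19·(12/5)³/(6·6) = 1368/125 kN·m
Load 2 — uniform load w=19 kN/m over full span:
  M_2 = wLx/2 - wL²/12 - wx²/2 = 19·6·(12/5)/2 - 19·6²/12 - 19·(12/5)²/2 = 627/25 kN·m
Superposition: M = Σ M_i = 4503/125 kN·m ≈ 36.024000 kN·m

M(12/5) = 4503/125 kN·m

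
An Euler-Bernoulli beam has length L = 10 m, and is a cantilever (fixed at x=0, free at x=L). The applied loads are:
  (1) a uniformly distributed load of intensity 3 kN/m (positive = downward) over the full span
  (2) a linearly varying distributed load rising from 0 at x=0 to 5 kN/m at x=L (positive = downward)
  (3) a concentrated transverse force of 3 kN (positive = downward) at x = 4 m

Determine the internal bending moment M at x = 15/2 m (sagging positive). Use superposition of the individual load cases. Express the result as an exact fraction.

Load 1 — uniform load w=3 kN/m over full span:
  M_1 = -w(L-x)²/2 = -3·(10-(15/2))²/2 = -75/8 kN·m
Load 2 — triangular load w₀=5 kN/m (0→w₀ over full span):
  M_2 = w₀Lx/2 - w₀L²/3 - w₀x³/(6L) = 5·10·(15/2)/2 - 5·10²/3 - 5·(15/2)³/(6·10) = -1375/96 kN·m
Load 3 — point force P=3 kN at a=4 m (b=L-a=6):
  M_3 = 0  [x>a] = 0 kN·m
Superposition: M = Σ M_i = -2275/96 kN·m ≈ -23.697917 kN·m

M(15/2) = -2275/96 kN·m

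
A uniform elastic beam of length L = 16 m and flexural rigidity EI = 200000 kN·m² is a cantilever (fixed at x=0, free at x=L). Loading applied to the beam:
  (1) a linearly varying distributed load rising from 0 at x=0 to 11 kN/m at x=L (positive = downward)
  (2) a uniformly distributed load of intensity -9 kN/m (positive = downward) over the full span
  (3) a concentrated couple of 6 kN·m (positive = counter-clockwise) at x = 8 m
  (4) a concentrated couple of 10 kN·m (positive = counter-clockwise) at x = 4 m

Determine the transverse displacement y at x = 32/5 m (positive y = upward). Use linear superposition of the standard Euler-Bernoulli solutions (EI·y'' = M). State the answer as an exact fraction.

y(32/5) = 8170601/585937500 m

Load 1 — triangular load w₀=11 kN/m (0→w₀ over full span):
  y_1 = (w₀Lx³/12-w₀L²x²/6-w₀x⁵/(120L))/EI = (11·16·(32/5)³/12-11·16²·(32/5)²/6-11·(32/5)⁵/(120·16))/200000 = -11309056/146484375 m
Load 2 — uniform load w=-9 kN/m over full span:
  y_2 = -wx²(x²-4Lx+6L²)/(24EI) = -(-9)·(32/5)²·((32/5)²-4·16·(32/5)+6·16²)/(24·200000) = 175104/1953125 m
Load 3 — applied couple M₀=6 kN·m at a=8 m (b=L-a=8):
  y_3 = M₀x²/(2EI)  [x≤a] = 6·(32/5)²/(2·200000) = 48/78125 m
Load 4 — applied couple M₀=10 kN·m at a=4 m (b=L-a=12):
  y_4 = M₀a(2x-a)/(2EI)  [x>a] = 10·4·(2·(32/5)-4)/(2·200000) = 11/12500 m
Superposition: y = Σ y_i = 8170601/585937500 m ≈ 0.013944 m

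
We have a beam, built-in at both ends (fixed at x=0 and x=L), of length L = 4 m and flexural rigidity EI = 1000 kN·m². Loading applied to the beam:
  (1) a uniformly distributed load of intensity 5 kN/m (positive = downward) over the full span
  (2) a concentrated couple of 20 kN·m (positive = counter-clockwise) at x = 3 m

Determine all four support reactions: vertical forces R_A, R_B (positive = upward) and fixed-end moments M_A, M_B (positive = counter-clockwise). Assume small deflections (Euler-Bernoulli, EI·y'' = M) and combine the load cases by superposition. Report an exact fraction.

Load 1 — uniform load w=5 kN/m over full span:
  R_A = wL/2 = 5·4/2 = 10 kN
  M_A = wL²/12 = 5·4²/12 = 20/3 kN·m
  R_B = wL/2 = 5·4/2 = 10 kN
  M_B = -wL²/12 = -5·4²/12 = -20/3 kN·m
Load 2 — applied couple M₀=20 kN·m at a=3 m (b=L-a=1):
  R_A = 6M₀ab/L³ = 6·20·3·1/4³ = 45/8 kN
  M_A = M₀b(2a-b)/L² = 20·1·(2·3-1)/4² = 25/4 kN·m
  R_B = -6M₀ab/L³ = -6·20·3·1/4³ = -45/8 kN
  M_B = M₀a(2b-a)/L² = 20·3·(2·1-3)/4² = -15/4 kN·m
Superposition: R_A = 125/8 kN, M_A = 155/12 kN·m, R_B = 35/8 kN, M_B = -125/12 kN·m

R_A = 125/8 kN, M_A = 155/12 kN·m, R_B = 35/8 kN, M_B = -125/12 kN·m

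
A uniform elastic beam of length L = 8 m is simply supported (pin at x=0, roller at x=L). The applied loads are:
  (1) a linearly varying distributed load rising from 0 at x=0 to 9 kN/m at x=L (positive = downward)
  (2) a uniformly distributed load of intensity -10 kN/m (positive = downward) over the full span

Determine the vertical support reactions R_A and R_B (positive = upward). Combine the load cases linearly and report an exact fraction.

Load 1 — triangular load w₀=9 kN/m (0→w₀ over full span):
  R_A = w₀L/6 = 9·8/6 = 12 kN
  R_B = w₀L/3 = 9·8/3 = 24 kN
Load 2 — uniform load w=-10 kN/m over full span:
  R_A = wL/2 = (-10)·8/2 = -40 kN
  R_B = wL/2 = (-10)·8/2 = -40 kN
Superposition: R_A = -28 kN, R_B = -16 kN

R_A = -28 kN, R_B = -16 kN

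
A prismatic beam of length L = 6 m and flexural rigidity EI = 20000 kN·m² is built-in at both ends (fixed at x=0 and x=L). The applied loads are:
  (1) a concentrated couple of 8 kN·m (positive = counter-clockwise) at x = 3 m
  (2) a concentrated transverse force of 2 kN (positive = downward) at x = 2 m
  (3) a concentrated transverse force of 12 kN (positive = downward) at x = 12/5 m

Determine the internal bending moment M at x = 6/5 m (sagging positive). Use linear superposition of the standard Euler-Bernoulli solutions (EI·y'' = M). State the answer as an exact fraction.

Load 1 — applied couple M₀=8 kN·m at a=3 m (b=L-a=3):
  M_1 = R_Ax - M_A  [x≤a] with R_A=2, M_A=2 = 2·(6/5) - 2 = 2/5 kN·m
Load 2 — point force P=2 kN at a=2 m (b=L-a=4):
  M_2 = Pb²(3a+b)x/L³ - Pab²/L²  [x≤a] = 2·4²·(3·2+4)·(6/5)/6³ - 2·2·4²/6² = 0 kN·m
Load 3 — point force P=12 kN at a=12/5 m (b=L-a=18/5):
  M_3 = Pb²(3a+b)x/L³ - Pab²/L²  [x≤a] = 12·(18/5)²·(3·(12/5)+(18/5))·(6/5)/6³ - 12·(12/5)·(18/5)²/6² = -648/625 kN·m
Superposition: M = Σ M_i = -398/625 kN·m ≈ -0.636800 kN·m

M(6/5) = -398/625 kN·m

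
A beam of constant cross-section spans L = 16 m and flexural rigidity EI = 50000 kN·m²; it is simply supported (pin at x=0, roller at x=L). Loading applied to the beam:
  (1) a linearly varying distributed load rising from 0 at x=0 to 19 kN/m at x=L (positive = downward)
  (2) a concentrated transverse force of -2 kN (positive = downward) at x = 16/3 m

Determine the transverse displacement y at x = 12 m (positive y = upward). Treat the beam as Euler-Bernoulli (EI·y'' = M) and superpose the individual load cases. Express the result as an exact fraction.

y(12) = -12019/101250 m

Load 1 — triangular load w₀=19 kN/m (0→w₀ over full span):
  y_1 = -w₀x(7L⁴-10L²x²+3x⁴)/(360LEI) = -19·12·(7·16⁴-10·16²·12²+3·12⁴)/(360·16·50000) = -2261/18750 m
Load 2 — point force P=-2 kN at a=16/3 m (b=L-a=32/3):
  y_2 = -Pa(L-x)(2Lx-a²-x²)/(6LEI)  [x>a] = -(-2)·(16/3)·(16-12)·(2·16·12-(16/3)²-12²)/(6·16·50000) = 476/253125 m
Superposition: y = Σ y_i = -12019/101250 m ≈ -0.118706 m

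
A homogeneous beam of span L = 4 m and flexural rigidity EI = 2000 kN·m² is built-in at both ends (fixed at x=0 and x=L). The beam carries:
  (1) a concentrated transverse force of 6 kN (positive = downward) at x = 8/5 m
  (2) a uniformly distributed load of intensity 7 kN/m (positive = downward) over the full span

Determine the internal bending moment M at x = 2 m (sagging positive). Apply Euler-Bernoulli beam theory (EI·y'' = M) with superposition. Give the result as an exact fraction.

Load 1 — point force P=6 kN at a=8/5 m (b=L-a=12/5):
  M_1 = Pa²(a+3b)(L-x)/L³ - Pa²b/L²  [x>a] = 6·(8/5)²·((8/5)+3·(12/5))·(4-2)/4³ - 6·(8/5)²·(12/5)/4² = 48/25 kN·m
Load 2 — uniform load w=7 kN/m over full span:
  M_2 = wLx/2 - wL²/12 - wx²/2 = 7·4·2/2 - 7·4²/12 - 7·2²/2 = 14/3 kN·m
Superposition: M = Σ M_i = 494/75 kN·m ≈ 6.586667 kN·m

M(2) = 494/75 kN·m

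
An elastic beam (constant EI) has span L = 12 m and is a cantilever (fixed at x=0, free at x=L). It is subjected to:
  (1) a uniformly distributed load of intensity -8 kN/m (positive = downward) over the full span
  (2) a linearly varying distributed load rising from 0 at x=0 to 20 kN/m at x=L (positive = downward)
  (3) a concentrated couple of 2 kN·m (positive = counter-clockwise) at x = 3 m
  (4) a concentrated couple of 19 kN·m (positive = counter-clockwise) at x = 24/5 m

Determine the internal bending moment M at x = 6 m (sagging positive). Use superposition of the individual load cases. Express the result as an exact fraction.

Load 1 — uniform load w=-8 kN/m over full span:
  M_1 = -w(L-x)²/2 = -(-8)·(12-6)²/2 = 144 kN·m
Load 2 — triangular load w₀=20 kN/m (0→w₀ over full span):
  M_2 = w₀Lx/2 - w₀L²/3 - w₀x³/(6L) = 20·12·6/2 - 20·12²/3 - 20·6³/(6·12) = -300 kN·m
Load 3 — applied couple M₀=2 kN·m at a=3 m (b=L-a=9):
  M_3 = 0  [x>a] = 0 kN·m
Load 4 — applied couple M₀=19 kN·m at a=24/5 m (b=L-a=36/5):
  M_4 = 0  [x>a] = 0 kN·m
Superposition: M = Σ M_i = -156 kN·m ≈ -156.000000 kN·m

M(6) = -156 kN·m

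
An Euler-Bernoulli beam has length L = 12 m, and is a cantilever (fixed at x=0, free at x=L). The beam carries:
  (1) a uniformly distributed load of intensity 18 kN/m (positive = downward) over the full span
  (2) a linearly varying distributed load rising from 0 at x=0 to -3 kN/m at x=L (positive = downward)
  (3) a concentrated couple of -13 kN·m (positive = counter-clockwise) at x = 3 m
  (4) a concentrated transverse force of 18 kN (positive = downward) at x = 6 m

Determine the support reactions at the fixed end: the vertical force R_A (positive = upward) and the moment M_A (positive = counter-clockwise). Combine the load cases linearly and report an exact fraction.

Load 1 — uniform load w=18 kN/m over full span:
  R_A = wL = 18·12 = 216 kN
  M_A = wL²/2 = 18·12²/2 = 1296 kN·m
Load 2 — triangular load w₀=-3 kN/m (0→w₀ over full span):
  R_A = w₀L/2 = (-3)·12/2 = -18 kN
  M_A = w₀L²/3 = (-3)·12²/3 = -144 kN·m
Load 3 — applied couple M₀=-13 kN·m at a=3 m (b=L-a=9):
  R_A = 0 kN
  M_A = -M₀ = -(-13) = 13 kN·m
Load 4 — point force P=18 kN at a=6 m (b=L-a=6):
  R_A = P = 18 kN
  M_A = Pa = 18·6 = 108 kN·m
Superposition: R_A = 216 kN, M_A = 1273 kN·m

R_A = 216 kN, M_A = 1273 kN·m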